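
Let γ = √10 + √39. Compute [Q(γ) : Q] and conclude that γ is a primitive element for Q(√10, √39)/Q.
[Q(γ) : Q] = 4 (equivalently, Q(γ) = Q(√10, √39))

Obviously Q(γ) ⊆ Q(√10, √39), and [Q(√10, √39):Q] = 4 (since 10, 39 are distinct squarefree integers > 1 with 390 not a perfect square). To show equality we compute the minimal polynomial of γ. From γ = √10 + √39: γ^2 = 10 + 2√(390) + 39 = 49 + 2√(390), so γ^2 - 49 = 2√(390); squaring, (γ^2 - 49)^2 = 4·390, i.e. γ^4 - 98γ^2 + 2401 - 1560 = 0, i.e. γ^4 - 98γ^2 + 841 = 0. So γ is a root of x^4 - 98x^2 + 841. This polynomial is irreducible over Q: it has no rational root (each ±√10 ± √39 is irrational), and any factorization into two quadratics over Q would force √(390) ∈ Q (pairing opposite roots) or √10, √39 ∈ Q (other pairings), all impossible. Hence [Q(γ):Q] = 4 = [Q(√10, √39):Q], so Q(γ) = Q(√10, √39).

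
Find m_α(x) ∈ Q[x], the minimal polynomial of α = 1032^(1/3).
m_α(x) = x^3 - 1032

α satisfies α^3 = 1032, so x^3 - 1032 annihilates α. By the rational root test, a rational root p/q (in lowest terms) of x^3 - 1032 would satisfy p^3 = 1032 q^3, forcing q = 1 and p^3 = 1032; but 1032 is not a perfect cube, contradiction. A monic cubic over Q with no rational root is irreducible (any nontrivial factorization would include a linear factor). Hence x^3 - 1032 is the minimal polynomial of α, and in particular [Q(α):Q] = 3.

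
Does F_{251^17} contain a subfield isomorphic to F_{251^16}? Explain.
No: F_{251^16} is not a subfield of F_{251^17}

F_{p^m} embeds in F_{p^n} iff m | n. Here 16 ∤ 17 (since 17 = 1·16 + 1 with remainder 1 ≠ 0), so F_{251^16} is not a subfield of F_{251^17}. Equivalently: if it were, the tower law would give 16 = [F_{251^16}:F_251] dividing [F_{251^17}:F_251] = 17, contradiction.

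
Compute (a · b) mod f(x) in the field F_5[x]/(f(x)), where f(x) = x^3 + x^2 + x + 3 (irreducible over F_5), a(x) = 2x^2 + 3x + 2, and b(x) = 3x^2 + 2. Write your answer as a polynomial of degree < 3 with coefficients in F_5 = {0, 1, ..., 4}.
a · b ≡ x^2 (mod f(x))

Multiply in F_5[x]: a(x)·b(x) = (2x^2 + 3x + 2)·(3x^2 + 2) = x^4 + 4x^3 + x + 4. This has degree ≥ 3, so divide by f(x) over F_5: x^4 + 4x^3 + x + 4 = (x + 3)·(x^3 + x^2 + x + 3) + (x^2). Hence a·b ≡ x^2 (mod f). (F_5[x]/(f) is a field with 5^3 = 125 elements since f is irreducible of degree 3.)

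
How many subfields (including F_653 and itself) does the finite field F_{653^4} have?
F_{653^4} has 3 subfields

The subfields of F_{p^n} are exactly the fields F_{p^d} for d | n (each is the fixed field of the unique index-d subgroup of Gal(F_{p^n}/F_p) ≅ Z/nZ). The divisors of n = 4 are {1, 2, 4}, giving 3 subfields: F_{653^1}, F_{653^2}, F_{653^4}.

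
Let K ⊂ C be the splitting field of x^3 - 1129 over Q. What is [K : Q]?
[K : Q] = 6

The roots of x^3 - 1129 are ∛1129, ω∛1129, ω^2∛1129 where ω = e^(2πi/3) is a primitive cube root of unity, so K = Q(∛1129, ω). Now [Q(∛1129):Q] = 3 (since 1129 is not a perfect cube, x^3 - 1129 is irreducible) and [Q(ω):Q] = 2. Both 2 and 3 divide [K:Q], and [K:Q] ≤ 3·2 = 6, so [K:Q] = 6. (Equivalently: Q(∛1129) ⊂ R but ω ∉ R, so [K : Q(∛1129)] = 2.)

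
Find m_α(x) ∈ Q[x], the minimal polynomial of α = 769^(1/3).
m_α(x) = x^3 - 769

α satisfies α^3 = 769, so x^3 - 769 annihilates α. By the rational root test, a rational root p/q (in lowest terms) of x^3 - 769 would satisfy p^3 = 769 q^3, forcing q = 1 and p^3 = 769; but 769 is not a perfect cube, contradiction. A monic cubic over Q with no rational root is irreducible (any nontrivial factorization would include a linear factor). Hence x^3 - 769 is the minimal polynomial of α, and in particular [Q(α):Q] = 3.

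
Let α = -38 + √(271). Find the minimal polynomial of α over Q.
m_α(x) = x^2 + 76x + 1173

From α + 38 = √(271), squaring gives (α + 38)^2 = 271, i.e. α^2 + 76α + 1444 = 271, so α^2 + 76α + 1173 = 0. The discriminant of x^2 + 76x + 1173 is (76)^2 - 4·(1173) = 5776 - 4692 = 1084, and 4·(271) is not a perfect square in Q since 271 is squarefree and ≠ 1. Hence x^2 + 76x + 1173 is irreducible over Q and is the minimal polynomial of α.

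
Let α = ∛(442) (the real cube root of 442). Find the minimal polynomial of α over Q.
m_α(x) = x^3 - 442

α satisfies α^3 = 442, so x^3 - 442 annihilates α. By the rational root test, a rational root p/q (in lowest terms) of x^3 - 442 would satisfy p^3 = 442 q^3, forcing q = 1 and p^3 = 442; but 442 is not a perfect cube, contradiction. A monic cubic over Q with no rational root is irreducible (any nontrivial factorization would include a linear factor). Hence x^3 - 442 is the minimal polynomial of α, and in particular [Q(α):Q] = 3.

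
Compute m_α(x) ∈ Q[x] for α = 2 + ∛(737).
m_α(x) = x^3 - 6x^2 + 12x - 745

Set β = α - 2 = ∛(737), so β^3 = 737. Then (α - 2)^3 - 737 = 0, i.e. α is a root of g(x) = (x - 2)^3 - 737 = x^3 - 6x^2 + 12x - 745. Since g(x) = h(x - 2) where h(x) = x^3 - 737, and h is irreducible over Q (because 737 is not a perfect cube, so h has no rational root, and a monic cubic with no rational root is irreducible), g is also irreducible (irreducibility is preserved under the substitution x → x - 2). Hence m_α(x) = x^3 - 6x^2 + 12x - 745.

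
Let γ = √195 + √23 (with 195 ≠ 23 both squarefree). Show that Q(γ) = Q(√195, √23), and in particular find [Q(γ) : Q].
[Q(γ) : Q] = 4 (equivalently, Q(γ) = Q(√195, √23))

Obviously Q(γ) ⊆ Q(√195, √23), and [Q(√195, √23):Q] = 4 (since 195, 23 are distinct squarefree integers > 1 with 4485 not a perfect square). To show equality we compute the minimal polynomial of γ. From γ = √195 + √23: γ^2 = 195 + 2√(4485) + 23 = 218 + 2√(4485), so γ^2 - 218 = 2√(4485); squaring, (γ^2 - 218)^2 = 4·4485, i.e. γ^4 - 436γ^2 + 47524 - 17940 = 0, i.e. γ^4 - 436γ^2 + 29584 = 0. So γ is a root of x^4 - 436x^2 + 29584. This polynomial is irreducible over Q: it has no rational root (each ±√195 ± √23 is irrational), and any factorization into two quadratics over Q would force √(4485) ∈ Q (pairing opposite roots) or √195, √23 ∈ Q (other pairings), all impossible. Hence [Q(γ):Q] = 4 = [Q(√195, √23):Q], so Q(γ) = Q(√195, √23).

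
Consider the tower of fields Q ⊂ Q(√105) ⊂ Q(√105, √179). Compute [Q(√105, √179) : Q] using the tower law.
[Q(√105, √179) : Q] = 4

[Q(√105):Q] = 2 (min poly x^2 - 105, irreducible since 105 is squarefree > 1). For the top step, suppose √179 ∈ Q(√105), say √179 = c + d√105 with c, d ∈ Q. Squaring: 179 = c^2 + 105d^2 + 2cd√105. Since √105 ∉ Q this forces 2cd = 0. If d = 0 then √179 = c ∈ Q, contradicting 179 squarefree > 1. If c = 0 then 179 = 105d^2, so 105·179 = (105d)^2 is a perfect square in Q — but 105·179 = 18795 is not a perfect square (since 105 and 179 are distinct squarefree integers). Contradiction. Hence √179 ∉ Q(√105), so x^2 - 179 stays irreducible over Q(√105) and [Q(√105, √179) : Q(√105)] = 2. By the tower law, [Q(√105, √179) : Q] = 2 · 2 = 4.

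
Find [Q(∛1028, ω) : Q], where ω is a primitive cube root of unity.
[Q(∛1028, ω) : Q] = 6

[Q(∛1028):Q] = 3 (min poly x^3 - 1028, irreducible since 1028 is not a perfect cube). [Q(ω):Q] = 2 (min poly x^2 + x + 1). Since Q(∛1028) ⊂ R and ω ∉ R, we have ω ∉ Q(∛1028), so x^2 + x + 1 remains irreducible over Q(∛1028) and [Q(∛1028, ω) : Q(∛1028)] = 2. By the tower law, [Q(∛1028, ω) : Q] = 3 · 2 = 6. (In fact Q(∛1028, ω) is the splitting field of x^3 - 1028 over Q.)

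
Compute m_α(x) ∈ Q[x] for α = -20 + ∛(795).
m_α(x) = x^3 + 60x^2 + 1200x + 7205

Set β = α + 20 = ∛(795), so β^3 = 795. Then (α + 20)^3 - 795 = 0, i.e. α is a root of g(x) = (x + 20)^3 - 795 = x^3 + 60x^2 + 1200x + 7205. Since g(x) = h(x + 20) where h(x) = x^3 - 795, and h is irreducible over Q (because 795 is not a perfect cube, so h has no rational root, and a monic cubic with no rational root is irreducible), g is also irreducible (irreducibility is preserved under the substitution x → x + 20). Hence m_α(x) = x^3 + 60x^2 + 1200x + 7205.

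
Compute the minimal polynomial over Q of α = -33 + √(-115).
m_α(x) = x^2 + 66x + 1204

From α + 33 = √(-115), squaring gives (α + 33)^2 = -115, i.e. α^2 + 66α + 1089 = -115, so α^2 + 66α + 1204 = 0. The discriminant of x^2 + 66x + 1204 is (66)^2 - 4·(1204) = 4356 - 4816 = -460, and 4·(-115) is not a perfect square in Q since -115 is squarefree and ≠ 1. Hence x^2 + 66x + 1204 is irreducible over Q and is the minimal polynomial of α.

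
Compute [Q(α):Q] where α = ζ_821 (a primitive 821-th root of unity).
[Q(α):Q] = 820

The minimal polynomial of ζ_821 over Q is the 821-th cyclotomic polynomial Φ_821(x), which is irreducible over Q and has degree φ(821) = 820. Hence [Q(α):Q] = φ(821) = 820.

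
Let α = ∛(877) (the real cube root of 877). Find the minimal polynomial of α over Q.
m_α(x) = x^3 - 877

α satisfies α^3 = 877, so x^3 - 877 annihilates α. By the rational root test, a rational root p/q (in lowest terms) of x^3 - 877 would satisfy p^3 = 877 q^3, forcing q = 1 and p^3 = 877; but 877 is not a perfect cube, contradiction. A monic cubic over Q with no rational root is irreducible (any nontrivial factorization would include a linear factor). Hence x^3 - 877 is the minimal polynomial of α, and in particular [Q(α):Q] = 3.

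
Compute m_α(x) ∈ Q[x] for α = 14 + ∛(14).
m_α(x) = x^3 - 42x^2 + 588x - 2758

Set β = α - 14 = ∛(14), so β^3 = 14. Then (α - 14)^3 - 14 = 0, i.e. α is a root of g(x) = (x - 14)^3 - 14 = x^3 - 42x^2 + 588x - 2758. Since g(x) = h(x - 14) where h(x) = x^3 - 14, and h is irreducible over Q (because 14 is not a perfect cube, so h has no rational root, and a monic cubic with no rational root is irreducible), g is also irreducible (irreducibility is preserved under the substitution x → x - 14). Hence m_α(x) = x^3 - 42x^2 + 588x - 2758.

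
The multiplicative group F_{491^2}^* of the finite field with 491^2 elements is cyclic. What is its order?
|F_{491^2}^*| = 241080

F_{491^2} has 491^2 = 241081 elements; its multiplicative group consists of all nonzero elements, so |F_{491^2}^*| = 241081 - 1 = 241080. (It is cyclic since any finite subgroup of the multiplicative group of a field is cyclic.)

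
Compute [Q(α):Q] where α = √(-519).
[Q(α):Q] = 2

[Q(α):Q] equals the degree of the minimal polynomial of α. Here α^2 = -519 and x^2 + 519 is irreducible (d = -519 is squarefree, ≠ 1, hence not a square), so deg(m_α) = 2. Thus [Q(α):Q] = 2.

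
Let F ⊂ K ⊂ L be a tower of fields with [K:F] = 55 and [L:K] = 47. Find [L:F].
[L:F] = 2585

The tower law says that for any tower of field extensions F ⊂ K ⊂ L with finite degrees, [L:F] = [L:K] · [K:F]. Here this gives [L:F] = 47 · 55 = 2585.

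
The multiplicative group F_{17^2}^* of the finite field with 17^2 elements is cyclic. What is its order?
|F_{17^2}^*| = 288

F_{17^2} has 17^2 = 289 elements; its multiplicative group consists of all nonzero elements, so |F_{17^2}^*| = 289 - 1 = 288. (It is cyclic since any finite subgroup of the multiplicative group of a field is cyclic.)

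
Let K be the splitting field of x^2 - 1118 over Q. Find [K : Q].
[K : Q] = 2

f(x) = x^2 - 1118 factors as (x - √1118)(x + √1118). The splitting field is K = Q(√1118). Since 1118 is squarefree and > 1, it is not a perfect square, so x^2 - 1118 is irreducible over Q and [Q(√1118) : Q] = 2. Hence [K : Q] = 2.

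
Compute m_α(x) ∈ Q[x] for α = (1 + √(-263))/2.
m_α(x) = x^2 - x + 66

From 2α - 1 = √(-263), squaring gives (2α - 1)^2 = -263, i.e. 4α^2 - 4α + 1 = -263, so α^2 - α + (1 + 263)/4 = 0. Since -263 ≡ 1 (mod 4), (1 + 263)/4 = 66 ∈ Z. The polynomial x^2 - x + 66 has discriminant 1 - 4·(66) = -263, which is not a perfect square in Q (d = -263 is squarefree and ≠ 1), so x^2 - x + 66 is irreducible over Q. It is the minimal polynomial of α.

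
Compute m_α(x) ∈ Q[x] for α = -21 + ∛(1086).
m_α(x) = x^3 + 63x^2 + 1323x + 8175

Set β = α + 21 = ∛(1086), so β^3 = 1086. Then (α + 21)^3 - 1086 = 0, i.e. α is a root of g(x) = (x + 21)^3 - 1086 = x^3 + 63x^2 + 1323x + 8175. Since g(x) = h(x + 21) where h(x) = x^3 - 1086, and h is irreducible over Q (because 1086 is not a perfect cube, so h has no rational root, and a monic cubic with no rational root is irreducible), g is also irreducible (irreducibility is preserved under the substitution x → x + 21). Hence m_α(x) = x^3 + 63x^2 + 1323x + 8175.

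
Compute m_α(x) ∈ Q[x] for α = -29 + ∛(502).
m_α(x) = x^3 + 87x^2 + 2523x + 23887

Set β = α + 29 = ∛(502), so β^3 = 502. Then (α + 29)^3 - 502 = 0, i.e. α is a root of g(x) = (x + 29)^3 - 502 = x^3 + 87x^2 + 2523x + 23887. Since g(x) = h(x + 29) where h(x) = x^3 - 502, and h is irreducible over Q (because 502 is not a perfect cube, so h has no rational root, and a monic cubic with no rational root is irreducible), g is also irreducible (irreducibility is preserved under the substitution x → x + 29). Hence m_α(x) = x^3 + 87x^2 + 2523x + 23887.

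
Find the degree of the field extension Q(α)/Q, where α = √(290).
[Q(α):Q] = 2

[Q(α):Q] equals the degree of the minimal polynomial of α. Here α^2 = 290 and x^2 - 290 is irreducible (d = 290 is squarefree, ≠ 1, hence not a square), so deg(m_α) = 2. Thus [Q(α):Q] = 2.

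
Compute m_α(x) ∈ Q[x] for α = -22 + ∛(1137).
m_α(x) = x^3 + 66x^2 + 1452x + 9511

Set β = α + 22 = ∛(1137), so β^3 = 1137. Then (α + 22)^3 - 1137 = 0, i.e. α is a root of g(x) = (x + 22)^3 - 1137 = x^3 + 66x^2 + 1452x + 9511. Since g(x) = h(x + 22) where h(x) = x^3 - 1137, and h is irreducible over Q (because 1137 is not a perfect cube, so h has no rational root, and a monic cubic with no rational root is irreducible), g is also irreducible (irreducibility is preserved under the substitution x → x + 22). Hence m_α(x) = x^3 + 66x^2 + 1452x + 9511.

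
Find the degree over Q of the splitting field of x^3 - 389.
[K : Q] = 6

The roots of x^3 - 389 are ∛389, ω∛389, ω^2∛389 where ω = e^(2πi/3) is a primitive cube root of unity, so K = Q(∛389, ω). Now [Q(∛389):Q] = 3 (since 389 is not a perfect cube, x^3 - 389 is irreducible) and [Q(ω):Q] = 2. Both 2 and 3 divide [K:Q], and [K:Q] ≤ 3·2 = 6, so [K:Q] = 6. (Equivalently: Q(∛389) ⊂ R but ω ∉ R, so [K : Q(∛389)] = 2.)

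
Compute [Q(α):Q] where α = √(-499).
[Q(α):Q] = 2

[Q(α):Q] equals the degree of the minimal polynomial of α. Here α^2 = -499 and x^2 + 499 is irreducible (d = -499 is squarefree, ≠ 1, hence not a square), so deg(m_α) = 2. Thus [Q(α):Q] = 2.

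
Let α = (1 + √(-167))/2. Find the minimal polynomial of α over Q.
m_α(x) = x^2 - x + 42

From 2α - 1 = √(-167), squaring gives (2α - 1)^2 = -167, i.e. 4α^2 - 4α + 1 = -167, so α^2 - α + (1 + 167)/4 = 0. Since -167 ≡ 1 (mod 4), (1 + 167)/4 = 42 ∈ Z. The polynomial x^2 - x + 42 has discriminant 1 - 4·(42) = -167, which is not a perfect square in Q (d = -167 is squarefree and ≠ 1), so x^2 - x + 42 is irreducible over Q. It is the minimal polynomial of α.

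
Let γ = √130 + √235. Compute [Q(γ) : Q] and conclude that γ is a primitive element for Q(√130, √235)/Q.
[Q(γ) : Q] = 4 (equivalently, Q(γ) = Q(√130, √235))

Obviously Q(γ) ⊆ Q(√130, √235), and [Q(√130, √235):Q] = 4 (since 130, 235 are distinct squarefree integers > 1 with 30550 not a perfect square). To show equality we compute the minimal polynomial of γ. From γ = √130 + √235: γ^2 = 130 + 2√(30550) + 235 = 365 + 2√(30550), so γ^2 - 365 = 2√(30550); squaring, (γ^2 - 365)^2 = 4·30550, i.e. γ^4 - 730γ^2 + 133225 - 122200 = 0, i.e. γ^4 - 730γ^2 + 11025 = 0. So γ is a root of x^4 - 730x^2 + 11025. This polynomial is irreducible over Q: it has no rational root (each ±√130 ± √235 is irrational), and any factorization into two quadratics over Q would force √(30550) ∈ Q (pairing opposite roots) or √130, √235 ∈ Q (other pairings), all impossible. Hence [Q(γ):Q] = 4 = [Q(√130, √235):Q], so Q(γ) = Q(√130, √235).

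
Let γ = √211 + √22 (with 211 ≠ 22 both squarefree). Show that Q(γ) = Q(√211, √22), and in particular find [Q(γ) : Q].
[Q(γ) : Q] = 4 (equivalently, Q(γ) = Q(√211, √22))

Obviously Q(γ) ⊆ Q(√211, √22), and [Q(√211, √22):Q] = 4 (since 211, 22 are distinct squarefree integers > 1 with 4642 not a perfect square). To show equality we compute the minimal polynomial of γ. From γ = √211 + √22: γ^2 = 211 + 2√(4642) + 22 = 233 + 2√(4642), so γ^2 - 233 = 2√(4642); squaring, (γ^2 - 233)^2 = 4·4642, i.e. γ^4 - 466γ^2 + 54289 - 18568 = 0, i.e. γ^4 - 466γ^2 + 35721 = 0. So γ is a root of x^4 - 466x^2 + 35721. This polynomial is irreducible over Q: it has no rational root (each ±√211 ± √22 is irrational), and any factorization into two quadratics over Q would force √(4642) ∈ Q (pairing opposite roots) or √211, √22 ∈ Q (other pairings), all impossible. Hence [Q(γ):Q] = 4 = [Q(√211, √22):Q], so Q(γ) = Q(√211, √22).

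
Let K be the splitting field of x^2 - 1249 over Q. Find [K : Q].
[K : Q] = 2

f(x) = x^2 - 1249 factors as (x - √1249)(x + √1249). The splitting field is K = Q(√1249). Since 1249 is squarefree and > 1, it is not a perfect square, so x^2 - 1249 is irreducible over Q and [Q(√1249) : Q] = 2. Hence [K : Q] = 2.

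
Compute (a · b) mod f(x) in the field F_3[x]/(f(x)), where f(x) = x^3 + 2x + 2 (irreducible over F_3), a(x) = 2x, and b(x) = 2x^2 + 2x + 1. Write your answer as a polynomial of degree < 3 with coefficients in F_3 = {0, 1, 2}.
a · b ≡ x^2 + 1 (mod f(x))

Multiply in F_3[x]: a(x)·b(x) = (2x)·(2x^2 + 2x + 1) = x^3 + x^2 + 2x. This has degree ≥ 3, so divide by f(x) over F_3: x^3 + x^2 + 2x = (1)·(x^3 + 2x + 2) + (x^2 + 1). Hence a·b ≡ x^2 + 1 (mod f). (F_3[x]/(f) is a field with 3^3 = 27 elements since f is irreducible of degree 3.)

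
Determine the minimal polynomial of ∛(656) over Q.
m_α(x) = x^3 - 656

α satisfies α^3 = 656, so x^3 - 656 annihilates α. By the rational root test, a rational root p/q (in lowest terms) of x^3 - 656 would satisfy p^3 = 656 q^3, forcing q = 1 and p^3 = 656; but 656 is not a perfect cube, contradiction. A monic cubic over Q with no rational root is irreducible (any nontrivial factorization would include a linear factor). Hence x^3 - 656 is the minimal polynomial of α, and in particular [Q(α):Q] = 3.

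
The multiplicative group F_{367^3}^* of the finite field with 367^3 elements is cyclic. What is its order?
|F_{367^3}^*| = 49430862

F_{367^3} has 367^3 = 49430863 elements; its multiplicative group consists of all nonzero elements, so |F_{367^3}^*| = 49430863 - 1 = 49430862. (It is cyclic since any finite subgroup of the multiplicative group of a field is cyclic.)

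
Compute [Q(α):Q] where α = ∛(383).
[Q(α):Q] = 3

The minimal polynomial of α is x^3 - 383, irreducible over Q since 383 is not a perfect cube (so x^3 - 383 has no rational root). Hence [Q(α):Q] = deg(m_α) = 3.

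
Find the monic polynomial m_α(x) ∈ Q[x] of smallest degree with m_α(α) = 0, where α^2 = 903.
m_α(x) = x^2 - 903

α satisfies α^2 - 903 = 0, so x^2 - 903 annihilates α. Since d = 903 is squarefree and ≠ 1, it is not a perfect square in Q, so x^2 - 903 has no rational root and is therefore irreducible over Q (a degree-2 polynomial over a field is irreducible iff it has no root). Hence m_α(x) = x^2 - 903.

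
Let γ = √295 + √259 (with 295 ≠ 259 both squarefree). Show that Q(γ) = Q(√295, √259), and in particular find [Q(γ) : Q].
[Q(γ) : Q] = 4 (equivalently, Q(γ) = Q(√295, √259))

Obviously Q(γ) ⊆ Q(√295, √259), and [Q(√295, √259):Q] = 4 (since 295, 259 are distinct squarefree integers > 1 with 76405 not a perfect square). To show equality we compute the minimal polynomial of γ. From γ = √295 + √259: γ^2 = 295 + 2√(76405) + 259 = 554 + 2√(76405), so γ^2 - 554 = 2√(76405); squaring, (γ^2 - 554)^2 = 4·76405, i.e. γ^4 - 1108γ^2 + 306916 - 305620 = 0, i.e. γ^4 - 1108γ^2 + 1296 = 0. So γ is a root of x^4 - 1108x^2 + 1296. This polynomial is irreducible over Q: it has no rational root (each ±√295 ± √259 is irrational), and any factorization into two quadratics over Q would force √(76405) ∈ Q (pairing opposite roots) or √295, √259 ∈ Q (other pairings), all impossible. Hence [Q(γ):Q] = 4 = [Q(√295, √259):Q], so Q(γ) = Q(√295, √259).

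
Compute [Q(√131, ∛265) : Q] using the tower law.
[Q(√131, ∛265) : Q] = 6

Let L = Q(√131, ∛265). Since Q(√131) ⊂ L and [Q(√131):Q] = 2, the tower law gives 2 | [L:Q]. Likewise Q(∛265) ⊂ L with [Q(∛265):Q] = 3 (because 265 is not a perfect cube), so 3 | [L:Q]. As gcd(2,3) = 1, [L:Q] is divisible by 6. Conversely L is generated over Q by √131 and ∛265, so [L:Q] ≤ 2·3 = 6. Therefore [Q(√131, ∛265) : Q] = 6.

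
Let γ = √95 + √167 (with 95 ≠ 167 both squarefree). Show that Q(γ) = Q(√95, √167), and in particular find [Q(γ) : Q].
[Q(γ) : Q] = 4 (equivalently, Q(γ) = Q(√95, √167))

Obviously Q(γ) ⊆ Q(√95, √167), and [Q(√95, √167):Q] = 4 (since 95, 167 are distinct squarefree integers > 1 with 15865 not a perfect square). To show equality we compute the minimal polynomial of γ. From γ = √95 + √167: γ^2 = 95 + 2√(15865) + 167 = 262 + 2√(15865), so γ^2 - 262 = 2√(15865); squaring, (γ^2 - 262)^2 = 4·15865, i.e. γ^4 - 524γ^2 + 68644 - 63460 = 0, i.e. γ^4 - 524γ^2 + 5184 = 0. So γ is a root of x^4 - 524x^2 + 5184. This polynomial is irreducible over Q: it has no rational root (each ±√95 ± √167 is irrational), and any factorization into two quadratics over Q would force √(15865) ∈ Q (pairing opposite roots) or √95, √167 ∈ Q (other pairings), all impossible. Hence [Q(γ):Q] = 4 = [Q(√95, √167):Q], so Q(γ) = Q(√95, √167).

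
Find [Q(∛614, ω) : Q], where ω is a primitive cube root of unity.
[Q(∛614, ω) : Q] = 6

[Q(∛614):Q] = 3 (min poly x^3 - 614, irreducible since 614 is not a perfect cube). [Q(ω):Q] = 2 (min poly x^2 + x + 1). Since Q(∛614) ⊂ R and ω ∉ R, we have ω ∉ Q(∛614), so x^2 + x + 1 remains irreducible over Q(∛614) and [Q(∛614, ω) : Q(∛614)] = 2. By the tower law, [Q(∛614, ω) : Q] = 3 · 2 = 6. (In fact Q(∛614, ω) is the splitting field of x^3 - 614 over Q.)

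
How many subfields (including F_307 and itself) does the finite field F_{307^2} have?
F_{307^2} has 2 subfields

The subfields of F_{p^n} are exactly the fields F_{p^d} for d | n (each is the fixed field of the unique index-d subgroup of Gal(F_{p^n}/F_p) ≅ Z/nZ). The divisors of n = 2 are {1, 2}, giving 2 subfields: F_{307^1}, F_{307^2}.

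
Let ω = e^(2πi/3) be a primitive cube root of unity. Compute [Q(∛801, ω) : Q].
[Q(∛801, ω) : Q] = 6

[Q(∛801):Q] = 3 (min poly x^3 - 801, irreducible since 801 is not a perfect cube). [Q(ω):Q] = 2 (min poly x^2 + x + 1). Since Q(∛801) ⊂ R and ω ∉ R, we have ω ∉ Q(∛801), so x^2 + x + 1 remains irreducible over Q(∛801) and [Q(∛801, ω) : Q(∛801)] = 2. By the tower law, [Q(∛801, ω) : Q] = 3 · 2 = 6. (In fact Q(∛801, ω) is the splitting field of x^3 - 801 over Q.)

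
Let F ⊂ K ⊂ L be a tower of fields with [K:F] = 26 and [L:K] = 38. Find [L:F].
[L:F] = 988

The tower law says that for any tower of field extensions F ⊂ K ⊂ L with finite degrees, [L:F] = [L:K] · [K:F]. Here this gives [L:F] = 38 · 26 = 988.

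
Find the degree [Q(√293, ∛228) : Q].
[Q(√293, ∛228) : Q] = 6

Let L = Q(√293, ∛228). Since Q(√293) ⊂ L and [Q(√293):Q] = 2, the tower law gives 2 | [L:Q]. Likewise Q(∛228) ⊂ L with [Q(∛228):Q] = 3 (because 228 is not a perfect cube), so 3 | [L:Q]. As gcd(2,3) = 1, [L:Q] is divisible by 6. Conversely L is generated over Q by √293 and ∛228, so [L:Q] ≤ 2·3 = 6. Therefore [Q(√293, ∛228) : Q] = 6.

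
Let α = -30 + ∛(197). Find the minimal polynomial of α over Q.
m_α(x) = x^3 + 90x^2 + 2700x + 26803

Set β = α + 30 = ∛(197), so β^3 = 197. Then (α + 30)^3 - 197 = 0, i.e. α is a root of g(x) = (x + 30)^3 - 197 = x^3 + 90x^2 + 2700x + 26803. Since g(x) = h(x + 30) where h(x) = x^3 - 197, and h is irreducible over Q (because 197 is not a perfect cube, so h has no rational root, and a monic cubic with no rational root is irreducible), g is also irreducible (irreducibility is preserved under the substitution x → x + 30). Hence m_α(x) = x^3 + 90x^2 + 2700x + 26803.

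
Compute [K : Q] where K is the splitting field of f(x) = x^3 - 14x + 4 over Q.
[K : Q] = 6

By the rational root test, any rational root of the monic integer polynomial f(x) = x^3 - 14x + 4 must be an integer dividing the constant term 4, i.e. one of ±{1, 2, 4}. Evaluating: f(1) = -9, f(-1) = 17, f(2) = -16, f(-2) = 24, f(4) = 12, f(-4) = -4; none is 0, so f has no rational root and is therefore irreducible over Q (a cubic with no linear factor over a field is irreducible). For an irreducible cubic, the Galois group is A_3 or S_3 according as the discriminant disc(f) = -4a^3 - 27b^2 = -4·(-14)^3 - 27·(4)^2 = 10544 is or is not a square in Q. Here disc(f) = 10544 is not a perfect square in Q, so the Galois group of f over Q is not contained in A_3 and must be all of S_3. The splitting field has degree |S_3| = 6 over Q, so [K : Q] = 6.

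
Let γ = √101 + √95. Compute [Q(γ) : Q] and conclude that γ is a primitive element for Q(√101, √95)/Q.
[Q(γ) : Q] = 4 (equivalently, Q(γ) = Q(√101, √95))

Obviously Q(γ) ⊆ Q(√101, √95), and [Q(√101, √95):Q] = 4 (since 101, 95 are distinct squarefree integers > 1 with 9595 not a perfect square). To show equality we compute the minimal polynomial of γ. From γ = √101 + √95: γ^2 = 101 + 2√(9595) + 95 = 196 + 2√(9595), so γ^2 - 196 = 2√(9595); squaring, (γ^2 - 196)^2 = 4·9595, i.e. γ^4 - 392γ^2 + 38416 - 38380 = 0, i.e. γ^4 - 392γ^2 + 36 = 0. So γ is a root of x^4 - 392x^2 + 36. This polynomial is irreducible over Q: it has no rational root (each ±√101 ± √95 is irrational), and any factorization into two quadratics over Q would force √(9595) ∈ Q (pairing opposite roots) or √101, √95 ∈ Q (other pairings), all impossible. Hence [Q(γ):Q] = 4 = [Q(√101, √95):Q], so Q(γ) = Q(√101, √95).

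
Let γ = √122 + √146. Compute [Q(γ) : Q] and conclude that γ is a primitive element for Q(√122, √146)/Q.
[Q(γ) : Q] = 4 (equivalently, Q(γ) = Q(√122, √146))

Obviously Q(γ) ⊆ Q(√122, √146), and [Q(√122, √146):Q] = 4 (since 122, 146 are distinct squarefree integers > 1 with 17812 not a perfect square). To show equality we compute the minimal polynomial of γ. From γ = √122 + √146: γ^2 = 122 + 2√(17812) + 146 = 268 + 2√(17812), so γ^2 - 268 = 2√(17812); squaring, (γ^2 - 268)^2 = 4·17812, i.e. γ^4 - 536γ^2 + 71824 - 71248 = 0, i.e. γ^4 - 536γ^2 + 576 = 0. So γ is a root of x^4 - 536x^2 + 576. This polynomial is irreducible over Q: it has no rational root (each ±√122 ± √146 is irrational), and any factorization into two quadratics over Q would force √(17812) ∈ Q (pairing opposite roots) or √122, √146 ∈ Q (other pairings), all impossible. Hence [Q(γ):Q] = 4 = [Q(√122, √146):Q], so Q(γ) = Q(√122, √146).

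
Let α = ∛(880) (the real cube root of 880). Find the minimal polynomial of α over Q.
m_α(x) = x^3 - 880

α satisfies α^3 = 880, so x^3 - 880 annihilates α. By the rational root test, a rational root p/q (in lowest terms) of x^3 - 880 would satisfy p^3 = 880 q^3, forcing q = 1 and p^3 = 880; but 880 is not a perfect cube, contradiction. A monic cubic over Q with no rational root is irreducible (any nontrivial factorization would include a linear factor). Hence x^3 - 880 is the minimal polynomial of α, and in particular [Q(α):Q] = 3.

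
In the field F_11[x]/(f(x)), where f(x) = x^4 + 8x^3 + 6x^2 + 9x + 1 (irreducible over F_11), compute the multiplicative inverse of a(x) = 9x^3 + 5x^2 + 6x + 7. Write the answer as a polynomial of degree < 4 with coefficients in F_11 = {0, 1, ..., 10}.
a(x)^(-1) ≡ 2x^3 + 10x^2 + 5x (mod f(x))

Since f is irreducible over F_11, F_11[x]/(f) is a field and a(x) ≠ 0 has an inverse. Apply the extended Euclidean algorithm to f(x) and a(x) in F_11[x]: f(x) = (5x + 3)·a(x) + (5x^2 + 2);  a(x) = (4x + 1)·(5x^2 + 2) + (9x + 5);  (5x^2 + 2) = (3x + 2)·(9x + 5) + (3). The last nonzero remainder is the constant 3 = gcd(f, a) in F_11. Back-substituting through the division chain expresses 3 = s(x)·a(x) + t(x)·f(x) with s(x) ≡ 6x^3 + 8x^2 + 4x (mod f), so (6x^3 + 8x^2 + 4x)·a(x) ≡ 3 (mod f). Multiplying by 3^(-1) ≡ 4 in F_11 gives a(x)^(-1) ≡ 4·(6x^3 + 8x^2 + 4x) ≡ 2x^3 + 10x^2 + 5x (mod f). Check: (9x^3 + 5x^2 + 6x + 7)·(2x^3 + 10x^2 + 5x) = 7x^6 + x^5 + 8x^4 + x^2 + 2x ≡ 1 (mod x^4 + 8x^3 + 6x^2 + 9x + 1).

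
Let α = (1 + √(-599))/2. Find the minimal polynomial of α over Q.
m_α(x) = x^2 - x + 150

From 2α - 1 = √(-599), squaring gives (2α - 1)^2 = -599, i.e. 4α^2 - 4α + 1 = -599, so α^2 - α + (1 + 599)/4 = 0. Since -599 ≡ 1 (mod 4), (1 + 599)/4 = 150 ∈ Z. The polynomial x^2 - x + 150 has discriminant 1 - 4·(150) = -599, which is not a perfect square in Q (d = -599 is squarefree and ≠ 1), so x^2 - x + 150 is irreducible over Q. It is the minimal polynomial of α.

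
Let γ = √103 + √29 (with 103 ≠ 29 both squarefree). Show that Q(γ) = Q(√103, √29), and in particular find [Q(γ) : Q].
[Q(γ) : Q] = 4 (equivalently, Q(γ) = Q(√103, √29))

Obviously Q(γ) ⊆ Q(√103, √29), and [Q(√103, √29):Q] = 4 (since 103, 29 are distinct squarefree integers > 1 with 2987 not a perfect square). To show equality we compute the minimal polynomial of γ. From γ = √103 + √29: γ^2 = 103 + 2√(2987) + 29 = 132 + 2√(2987), so γ^2 - 132 = 2√(2987); squaring, (γ^2 - 132)^2 = 4·2987, i.e. γ^4 - 264γ^2 + 17424 - 11948 = 0, i.e. γ^4 - 264γ^2 + 5476 = 0. So γ is a root of x^4 - 264x^2 + 5476. This polynomial is irreducible over Q: it has no rational root (each ±√103 ± √29 is irrational), and any factorization into two quadratics over Q would force √(2987) ∈ Q (pairing opposite roots) or √103, √29 ∈ Q (other pairings), all impossible. Hence [Q(γ):Q] = 4 = [Q(√103, √29):Q], so Q(γ) = Q(√103, √29).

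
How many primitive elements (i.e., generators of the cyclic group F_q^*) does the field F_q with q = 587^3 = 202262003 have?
There are φ(202262002) = 100442160 primitive elements

F_q^* is cyclic of order q - 1 = 202262002. A cyclic group of order m has exactly φ(m) generators. Here m = 202262002 = 2 · 293 · 547 · 631, so the number of primitive elements is φ(202262002) = 100442160.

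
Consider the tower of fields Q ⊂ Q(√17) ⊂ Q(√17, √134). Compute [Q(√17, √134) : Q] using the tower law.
[Q(√17, √134) : Q] = 4

[Q(√17):Q] = 2 (min poly x^2 - 17, irreducible since 17 is squarefree > 1). For the top step, suppose √134 ∈ Q(√17), say √134 = c + d√17 with c, d ∈ Q. Squaring: 134 = c^2 + 17d^2 + 2cd√17. Since √17 ∉ Q this forces 2cd = 0. If d = 0 then √134 = c ∈ Q, contradicting 134 squarefree > 1. If c = 0 then 134 = 17d^2, so 17·134 = (17d)^2 is a perfect square in Q — but 17·134 = 2278 is not a perfect square (since 17 and 134 are distinct squarefree integers). Contradiction. Hence √134 ∉ Q(√17), so x^2 - 134 stays irreducible over Q(√17) and [Q(√17, √134) : Q(√17)] = 2. By the tower law, [Q(√17, √134) : Q] = 2 · 2 = 4.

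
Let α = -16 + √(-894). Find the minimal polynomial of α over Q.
m_α(x) = x^2 + 32x + 1150

From α + 16 = √(-894), squaring gives (α + 16)^2 = -894, i.e. α^2 + 32α + 256 = -894, so α^2 + 32α + 1150 = 0. The discriminant of x^2 + 32x + 1150 is (32)^2 - 4·(1150) = 1024 - 4600 = -3576, and 4·(-894) is not a perfect square in Q since -894 is squarefree and ≠ 1. Hence x^2 + 32x + 1150 is irreducible over Q and is the minimal polynomial of α.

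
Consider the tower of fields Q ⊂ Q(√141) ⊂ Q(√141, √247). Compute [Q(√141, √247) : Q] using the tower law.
[Q(√141, √247) : Q] = 4

[Q(√141):Q] = 2 (min poly x^2 - 141, irreducible since 141 is squarefree > 1). For the top step, suppose √247 ∈ Q(√141), say √247 = c + d√141 with c, d ∈ Q. Squaring: 247 = c^2 + 141d^2 + 2cd√141. Since √141 ∉ Q this forces 2cd = 0. If d = 0 then √247 = c ∈ Q, contradicting 247 squarefree > 1. If c = 0 then 247 = 141d^2, so 141·247 = (141d)^2 is a perfect square in Q — but 141·247 = 34827 is not a perfect square (since 141 and 247 are distinct squarefree integers). Contradiction. Hence √247 ∉ Q(√141), so x^2 - 247 stays irreducible over Q(√141) and [Q(√141, √247) : Q(√141)] = 2. By the tower law, [Q(√141, √247) : Q] = 2 · 2 = 4.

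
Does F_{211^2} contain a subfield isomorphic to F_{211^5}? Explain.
No: F_{211^5} is not a subfield of F_{211^2}

F_{p^m} embeds in F_{p^n} iff m | n. Here 5 ∤ 2 (since 2 = 0·5 + 2 with remainder 2 ≠ 0), so F_{211^5} is not a subfield of F_{211^2}. Equivalently: if it were, the tower law would give 5 = [F_{211^5}:F_211] dividing [F_{211^2}:F_211] = 2, contradiction.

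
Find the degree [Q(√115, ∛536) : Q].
[Q(√115, ∛536) : Q] = 6

Let L = Q(√115, ∛536). Since Q(√115) ⊂ L and [Q(√115):Q] = 2, the tower law gives 2 | [L:Q]. Likewise Q(∛536) ⊂ L with [Q(∛536):Q] = 3 (because 536 is not a perfect cube), so 3 | [L:Q]. As gcd(2,3) = 1, [L:Q] is divisible by 6. Conversely L is generated over Q by √115 and ∛536, so [L:Q] ≤ 2·3 = 6. Therefore [Q(√115, ∛536) : Q] = 6.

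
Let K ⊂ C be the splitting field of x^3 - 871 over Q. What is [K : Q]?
[K : Q] = 6

The roots of x^3 - 871 are ∛871, ω∛871, ω^2∛871 where ω = e^(2πi/3) is a primitive cube root of unity, so K = Q(∛871, ω). Now [Q(∛871):Q] = 3 (since 871 is not a perfect cube, x^3 - 871 is irreducible) and [Q(ω):Q] = 2. Both 2 and 3 divide [K:Q], and [K:Q] ≤ 3·2 = 6, so [K:Q] = 6. (Equivalently: Q(∛871) ⊂ R but ω ∉ R, so [K : Q(∛871)] = 2.)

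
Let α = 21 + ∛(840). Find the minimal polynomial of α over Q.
m_α(x) = x^3 - 63x^2 + 1323x - 10101

Set β = α - 21 = ∛(840), so β^3 = 840. Then (α - 21)^3 - 840 = 0, i.e. α is a root of g(x) = (x - 21)^3 - 840 = x^3 - 63x^2 + 1323x - 10101. Since g(x) = h(x - 21) where h(x) = x^3 - 840, and h is irreducible over Q (because 840 is not a perfect cube, so h has no rational root, and a monic cubic with no rational root is irreducible), g is also irreducible (irreducibility is preserved under the substitution x → x - 21). Hence m_α(x) = x^3 - 63x^2 + 1323x - 10101.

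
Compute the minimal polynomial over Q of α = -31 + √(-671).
m_α(x) = x^2 + 62x + 1632

From α + 31 = √(-671), squaring gives (α + 31)^2 = -671, i.e. α^2 + 62α + 961 = -671, so α^2 + 62α + 1632 = 0. The discriminant of x^2 + 62x + 1632 is (62)^2 - 4·(1632) = 3844 - 6528 = -2684, and 4·(-671) is not a perfect square in Q since -671 is squarefree and ≠ 1. Hence x^2 + 62x + 1632 is irreducible over Q and is the minimal polynomial of α.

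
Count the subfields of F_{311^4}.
F_{311^4} has 3 subfields

The subfields of F_{p^n} are exactly the fields F_{p^d} for d | n (each is the fixed field of the unique index-d subgroup of Gal(F_{p^n}/F_p) ≅ Z/nZ). The divisors of n = 4 are {1, 2, 4}, giving 3 subfields: F_{311^1}, F_{311^2}, F_{311^4}.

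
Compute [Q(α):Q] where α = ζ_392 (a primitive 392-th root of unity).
[Q(α):Q] = 168

The minimal polynomial of ζ_392 over Q is the 392-th cyclotomic polynomial Φ_392(x), which is irreducible over Q and has degree φ(392) = 168. Hence [Q(α):Q] = φ(392) = 168.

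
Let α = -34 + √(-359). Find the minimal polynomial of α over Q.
m_α(x) = x^2 + 68x + 1515

From α + 34 = √(-359), squaring gives (α + 34)^2 = -359, i.e. α^2 + 68α + 1156 = -359, so α^2 + 68α + 1515 = 0. The discriminant of x^2 + 68x + 1515 is (68)^2 - 4·(1515) = 4624 - 6060 = -1436, and 4·(-359) is not a perfect square in Q since -359 is squarefree and ≠ 1. Hence x^2 + 68x + 1515 is irreducible over Q and is the minimal polynomial of α.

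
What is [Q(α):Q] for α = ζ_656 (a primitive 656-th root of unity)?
[Q(α):Q] = 320

The minimal polynomial of ζ_656 over Q is the 656-th cyclotomic polynomial Φ_656(x), which is irreducible over Q and has degree φ(656) = 320. Hence [Q(α):Q] = φ(656) = 320.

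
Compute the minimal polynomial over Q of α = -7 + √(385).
m_α(x) = x^2 + 14x - 336

From α + 7 = √(385), squaring gives (α + 7)^2 = 385, i.e. α^2 + 14α + 49 = 385, so α^2 + 14α - 336 = 0. The discriminant of x^2 + 14x - 336 is (14)^2 - 4·(-336) = 196 + 1344 = 1540, and 4·(385) is not a perfect square in Q since 385 is squarefree and ≠ 1. Hence x^2 + 14x - 336 is irreducible over Q and is the minimal polynomial of α.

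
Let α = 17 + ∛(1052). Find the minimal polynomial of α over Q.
m_α(x) = x^3 - 51x^2 + 867x - 5965

Set β = α - 17 = ∛(1052), so β^3 = 1052. Then (α - 17)^3 - 1052 = 0, i.e. α is a root of g(x) = (x - 17)^3 - 1052 = x^3 - 51x^2 + 867x - 5965. Since g(x) = h(x - 17) where h(x) = x^3 - 1052, and h is irreducible over Q (because 1052 is not a perfect cube, so h has no rational root, and a monic cubic with no rational root is irreducible), g is also irreducible (irreducibility is preserved under the substitution x → x - 17). Hence m_α(x) = x^3 - 51x^2 + 867x - 5965.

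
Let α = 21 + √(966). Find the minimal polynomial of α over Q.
m_α(x) = x^2 - 42x - 525

From α - 21 = √(966), squaring gives (α - 21)^2 = 966, i.e. α^2 - 42α + 441 = 966, so α^2 - 42α - 525 = 0. The discriminant of x^2 - 42x - 525 is (-42)^2 - 4·(-525) = 1764 + 2100 = 3864, and 4·(966) is not a perfect square in Q since 966 is squarefree and ≠ 1. Hence x^2 - 42x - 525 is irreducible over Q and is the minimal polynomial of α.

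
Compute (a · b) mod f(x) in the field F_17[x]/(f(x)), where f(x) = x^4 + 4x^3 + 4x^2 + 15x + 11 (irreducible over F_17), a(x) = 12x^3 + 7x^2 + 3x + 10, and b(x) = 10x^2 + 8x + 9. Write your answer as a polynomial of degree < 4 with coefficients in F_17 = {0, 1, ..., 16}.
a · b ≡ x^3 + 12x + 8 (mod f(x))

Multiply in F_17[x]: a(x)·b(x) = (12x^3 + 7x^2 + 3x + 10)·(10x^2 + 8x + 9) = x^5 + 13x^4 + 7x^3 + 5x + 5. This has degree ≥ 4, so divide by f(x) over F_17: x^5 + 13x^4 + 7x^3 + 5x + 5 = (x + 9)·(x^4 + 4x^3 + 4x^2 + 15x + 11) + (x^3 + 12x + 8). Hence a·b ≡ x^3 + 12x + 8 (mod f). (F_17[x]/(f) is a field with 17^4 = 83521 elements since f is irreducible of degree 4.)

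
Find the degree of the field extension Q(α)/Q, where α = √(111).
[Q(α):Q] = 2

[Q(α):Q] equals the degree of the minimal polynomial of α. Here α^2 = 111 and x^2 - 111 is irreducible (d = 111 is squarefree, ≠ 1, hence not a square), so deg(m_α) = 2. Thus [Q(α):Q] = 2.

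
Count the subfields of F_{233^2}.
F_{233^2} has 2 subfields

The subfields of F_{p^n} are exactly the fields F_{p^d} for d | n (each is the fixed field of the unique index-d subgroup of Gal(F_{p^n}/F_p) ≅ Z/nZ). The divisors of n = 2 are {1, 2}, giving 2 subfields: F_{233^1}, F_{233^2}.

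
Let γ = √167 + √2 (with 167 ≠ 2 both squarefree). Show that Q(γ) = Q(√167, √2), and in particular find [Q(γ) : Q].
[Q(γ) : Q] = 4 (equivalently, Q(γ) = Q(√167, √2))

Obviously Q(γ) ⊆ Q(√167, √2), and [Q(√167, √2):Q] = 4 (since 167, 2 are distinct squarefree integers > 1 with 334 not a perfect square). To show equality we compute the minimal polynomial of γ. From γ = √167 + √2: γ^2 = 167 + 2√(334) + 2 = 169 + 2√(334), so γ^2 - 169 = 2√(334); squaring, (γ^2 - 169)^2 = 4·334, i.e. γ^4 - 338γ^2 + 28561 - 1336 = 0, i.e. γ^4 - 338γ^2 + 27225 = 0. So γ is a root of x^4 - 338x^2 + 27225. This polynomial is irreducible over Q: it has no rational root (each ±√167 ± √2 is irrational), and any factorization into two quadratics over Q would force √(334) ∈ Q (pairing opposite roots) or √167, √2 ∈ Q (other pairings), all impossible. Hence [Q(γ):Q] = 4 = [Q(√167, √2):Q], so Q(γ) = Q(√167, √2).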